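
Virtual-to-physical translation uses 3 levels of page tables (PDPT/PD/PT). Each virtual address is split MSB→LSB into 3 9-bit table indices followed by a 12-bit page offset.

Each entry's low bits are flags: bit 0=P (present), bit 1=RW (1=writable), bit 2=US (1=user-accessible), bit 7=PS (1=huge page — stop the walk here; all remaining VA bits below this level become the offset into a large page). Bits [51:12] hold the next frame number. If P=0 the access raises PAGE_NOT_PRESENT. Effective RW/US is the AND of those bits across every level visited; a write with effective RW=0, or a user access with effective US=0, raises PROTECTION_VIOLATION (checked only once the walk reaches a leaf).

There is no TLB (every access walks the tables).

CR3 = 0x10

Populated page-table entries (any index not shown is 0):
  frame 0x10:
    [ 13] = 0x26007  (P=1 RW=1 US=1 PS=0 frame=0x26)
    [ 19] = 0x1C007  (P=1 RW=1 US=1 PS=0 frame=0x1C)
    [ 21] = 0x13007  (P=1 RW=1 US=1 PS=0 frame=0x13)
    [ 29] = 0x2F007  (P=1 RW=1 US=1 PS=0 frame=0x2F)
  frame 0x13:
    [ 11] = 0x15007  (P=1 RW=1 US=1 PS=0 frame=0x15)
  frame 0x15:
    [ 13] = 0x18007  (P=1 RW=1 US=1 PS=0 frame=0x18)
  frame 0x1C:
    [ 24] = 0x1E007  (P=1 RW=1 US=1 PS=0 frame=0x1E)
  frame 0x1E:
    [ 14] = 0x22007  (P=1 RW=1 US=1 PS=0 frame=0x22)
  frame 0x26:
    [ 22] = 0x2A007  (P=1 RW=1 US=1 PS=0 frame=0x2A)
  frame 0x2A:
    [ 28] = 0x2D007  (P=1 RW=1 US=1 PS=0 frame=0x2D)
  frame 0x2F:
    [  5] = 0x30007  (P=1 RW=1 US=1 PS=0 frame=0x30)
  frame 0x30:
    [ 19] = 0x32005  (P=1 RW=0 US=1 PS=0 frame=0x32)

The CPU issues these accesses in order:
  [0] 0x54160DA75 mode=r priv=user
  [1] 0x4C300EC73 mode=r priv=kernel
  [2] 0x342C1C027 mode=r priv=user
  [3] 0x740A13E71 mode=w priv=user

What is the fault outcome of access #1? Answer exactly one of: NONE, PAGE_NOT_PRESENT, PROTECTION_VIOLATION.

Walk each access:
#0 VA=0x54160DA75 (r,user):
  L0: frame=0x10 idx=21 entry=0x13007 [P=1 RW=1 US=1 PS=0]
  L1: frame=0x13 idx=11 entry=0x15007 [P=1 RW=1 US=1 PS=0]
  L2: frame=0x15 idx=13 entry=0x18007 [P=1 RW=1 US=1 PS=0]
  ✓ 0x18A75  — 3 lookups
#1 VA=0x4C300EC73 (r,kernel):
  L0: frame=0x10 idx=19 entry=0x1C007 [P=1 RW=1 US=1 PS=0]
  L1: frame=0x1C idx=24 entry=0x1E007 [P=1 RW=1 US=1 PS=0]
  L2: frame=0x1E idx=14 entry=0x22007 [P=1 RW=1 US=1 PS=0]
  ✓ 0x22C73  — 3 lookups
#2 VA=0x342C1C027 (r,user):
  L0: frame=0x10 idx=13 entry=0x26007 [P=1 RW=1 US=1 PS=0]
  L1: frame=0x26 idx=22 entry=0x2A007 [P=1 RW=1 US=1 PS=0]
  L2: frame=0x2A idx=28 entry=0x2D007 [P=1 RW=1 US=1 PS=0]
  ✓ 0x2D027  — 3 lookups
#3 VA=0x740A13E71 (w,user):
  L0: frame=0x10 idx=29 entry=0x2F007 [P=1 RW=1 US=1 PS=0]
  L1: frame=0x2F idx=5 entry=0x30007 [P=1 RW=1 US=1 PS=0]
  L2: frame=0x30 idx=19 entry=0x32005 [P=1 RW=0 US=1 PS=0]
  → PROTECTION_VIOLATION  (3 entries read)

Access #1 fault: NONE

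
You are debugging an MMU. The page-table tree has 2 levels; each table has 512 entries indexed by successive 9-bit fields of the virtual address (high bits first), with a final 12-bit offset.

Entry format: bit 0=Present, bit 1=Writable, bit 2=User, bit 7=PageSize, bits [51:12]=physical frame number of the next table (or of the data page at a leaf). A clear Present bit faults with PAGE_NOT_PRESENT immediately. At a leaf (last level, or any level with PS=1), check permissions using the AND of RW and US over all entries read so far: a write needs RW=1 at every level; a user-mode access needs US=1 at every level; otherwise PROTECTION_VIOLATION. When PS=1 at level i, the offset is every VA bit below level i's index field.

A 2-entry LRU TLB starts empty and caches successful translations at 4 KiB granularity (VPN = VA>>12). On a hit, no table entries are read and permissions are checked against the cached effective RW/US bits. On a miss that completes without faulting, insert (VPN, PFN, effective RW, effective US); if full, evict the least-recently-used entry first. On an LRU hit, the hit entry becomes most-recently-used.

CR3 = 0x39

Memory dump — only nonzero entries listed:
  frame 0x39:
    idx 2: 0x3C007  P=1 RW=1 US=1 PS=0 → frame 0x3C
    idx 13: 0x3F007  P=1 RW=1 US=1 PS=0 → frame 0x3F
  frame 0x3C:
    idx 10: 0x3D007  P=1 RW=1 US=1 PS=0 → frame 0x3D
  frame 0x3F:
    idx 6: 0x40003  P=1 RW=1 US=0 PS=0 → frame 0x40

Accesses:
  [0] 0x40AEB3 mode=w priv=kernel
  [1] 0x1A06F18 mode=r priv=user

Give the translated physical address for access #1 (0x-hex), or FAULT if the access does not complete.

Walk each access:
#0 VA=0x40AEB3 (w,kernel):
  lvl0: tbl 0x39, slot 2 ⇒ 0x3C007 (P1/RW1/US1/PS0)
  lvl1: tbl 0x3C, slot 10 ⇒ 0x3D007 (P1/RW1/US1/PS0)
  ⇒ phys 0x3DEB3  [2 reads]
#1 VA=0x1A06F18 (r,user):
  lvl0: tbl 0x39, slot 13 ⇒ 0x3F007 (P1/RW1/US1/PS0)
  lvl1: tbl 0x3F, slot 6 ⇒ 0x40003 (P1/RW1/US0/PS0)
  ✗ PROTECTION_VIOLATION  [2 reads]

Access #1 PA: FAULT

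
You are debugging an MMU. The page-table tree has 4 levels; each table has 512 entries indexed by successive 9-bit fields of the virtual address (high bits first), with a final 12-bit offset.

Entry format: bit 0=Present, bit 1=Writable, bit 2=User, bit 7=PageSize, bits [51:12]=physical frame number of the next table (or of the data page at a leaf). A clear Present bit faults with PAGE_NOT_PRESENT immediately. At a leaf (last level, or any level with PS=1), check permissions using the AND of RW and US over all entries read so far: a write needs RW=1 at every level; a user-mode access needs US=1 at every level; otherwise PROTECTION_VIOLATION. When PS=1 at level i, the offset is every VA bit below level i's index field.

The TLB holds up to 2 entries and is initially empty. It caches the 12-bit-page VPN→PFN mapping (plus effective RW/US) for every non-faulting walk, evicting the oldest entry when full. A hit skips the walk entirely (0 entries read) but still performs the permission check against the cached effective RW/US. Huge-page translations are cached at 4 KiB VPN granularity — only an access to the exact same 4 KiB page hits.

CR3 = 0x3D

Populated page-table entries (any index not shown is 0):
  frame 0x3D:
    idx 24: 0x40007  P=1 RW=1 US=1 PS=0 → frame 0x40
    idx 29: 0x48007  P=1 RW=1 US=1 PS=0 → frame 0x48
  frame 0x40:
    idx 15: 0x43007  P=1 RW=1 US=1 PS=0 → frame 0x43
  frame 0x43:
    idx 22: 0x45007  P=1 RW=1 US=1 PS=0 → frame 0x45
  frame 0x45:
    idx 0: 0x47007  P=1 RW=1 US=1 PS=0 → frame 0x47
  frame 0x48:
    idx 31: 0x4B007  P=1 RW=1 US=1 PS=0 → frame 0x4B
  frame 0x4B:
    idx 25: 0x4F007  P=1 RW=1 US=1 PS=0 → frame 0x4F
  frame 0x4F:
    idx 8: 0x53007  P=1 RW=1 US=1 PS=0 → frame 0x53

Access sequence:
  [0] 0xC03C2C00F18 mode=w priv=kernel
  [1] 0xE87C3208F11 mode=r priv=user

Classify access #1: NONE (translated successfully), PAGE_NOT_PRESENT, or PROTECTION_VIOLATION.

Walk each access:
#0 VA=0xC03C2C00F18 (w,kernel):
  L0: frame=0x3D idx=24 entry=0x40007 [P=1 RW=1 US=1 PS=0]
  L1: frame=0x40 idx=15 entry=0x43007 [P=1 RW=1 US=1 PS=0]
  L2: frame=0x43 idx=22 entry=0x45007 [P=1 RW=1 US=1 PS=0]
  L3: frame=0x45 idx=0 entry=0x47007 [P=1 RW=1 US=1 PS=0]
  ⇒ phys 0x47F18  [4 reads]
#1 VA=0xE87C3208F11 (r,user):
  L0: frame=0x3D idx=29 entry=0x48007 [P=1 RW=1 US=1 PS=0]
  L1: frame=0x48 idx=31 entry=0x4B007 [P=1 RW=1 US=1 PS=0]
  L2: frame=0x4B idx=25 entry=0x4F007 [P=1 RW=1 US=1 PS=0]
  L3: frame=0x4F idx=8 entry=0x53007 [P=1 RW=1 US=1 PS=0]
  ⇒ phys 0x53F11  [4 reads]

Access #1 fault: NONE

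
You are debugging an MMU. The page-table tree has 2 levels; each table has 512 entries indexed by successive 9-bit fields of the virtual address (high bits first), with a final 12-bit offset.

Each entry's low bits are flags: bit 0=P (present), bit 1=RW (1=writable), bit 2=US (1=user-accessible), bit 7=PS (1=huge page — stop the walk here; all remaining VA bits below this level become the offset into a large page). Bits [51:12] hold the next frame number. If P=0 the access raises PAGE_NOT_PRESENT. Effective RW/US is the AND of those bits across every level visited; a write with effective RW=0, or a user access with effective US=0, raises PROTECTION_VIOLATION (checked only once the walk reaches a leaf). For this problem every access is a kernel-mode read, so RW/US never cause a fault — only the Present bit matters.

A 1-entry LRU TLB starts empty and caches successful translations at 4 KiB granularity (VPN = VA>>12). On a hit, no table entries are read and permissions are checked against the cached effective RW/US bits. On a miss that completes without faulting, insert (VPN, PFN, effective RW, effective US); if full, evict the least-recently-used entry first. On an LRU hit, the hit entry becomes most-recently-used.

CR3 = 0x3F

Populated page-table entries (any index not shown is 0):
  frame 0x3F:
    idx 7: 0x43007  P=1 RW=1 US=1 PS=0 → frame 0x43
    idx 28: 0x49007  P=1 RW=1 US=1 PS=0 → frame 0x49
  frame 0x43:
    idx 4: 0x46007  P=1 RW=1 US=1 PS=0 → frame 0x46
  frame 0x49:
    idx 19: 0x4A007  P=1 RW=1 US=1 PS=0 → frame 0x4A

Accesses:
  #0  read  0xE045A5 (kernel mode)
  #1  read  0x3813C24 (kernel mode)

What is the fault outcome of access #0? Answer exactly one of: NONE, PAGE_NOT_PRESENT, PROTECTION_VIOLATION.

Trace:
#0 VA=0xE045A5 (r,kernel):
  L0 @0x3F[7] → 0x43007  P=1,RW=1,US=1,PS=0
  L1 @0x43[4] → 0x46007  P=1,RW=1,US=1,PS=0
  ⇒ phys 0x465A5  [2 reads]
#1 VA=0x3813C24 (r,kernel):
  L0 @0x3F[28] → 0x49007  P=1,RW=1,US=1,PS=0
  L1 @0x49[19] → 0x4A007  P=1,RW=1,US=1,PS=0
  ⇒ phys 0x4AC24  [2 reads]

Access #0 fault: NONE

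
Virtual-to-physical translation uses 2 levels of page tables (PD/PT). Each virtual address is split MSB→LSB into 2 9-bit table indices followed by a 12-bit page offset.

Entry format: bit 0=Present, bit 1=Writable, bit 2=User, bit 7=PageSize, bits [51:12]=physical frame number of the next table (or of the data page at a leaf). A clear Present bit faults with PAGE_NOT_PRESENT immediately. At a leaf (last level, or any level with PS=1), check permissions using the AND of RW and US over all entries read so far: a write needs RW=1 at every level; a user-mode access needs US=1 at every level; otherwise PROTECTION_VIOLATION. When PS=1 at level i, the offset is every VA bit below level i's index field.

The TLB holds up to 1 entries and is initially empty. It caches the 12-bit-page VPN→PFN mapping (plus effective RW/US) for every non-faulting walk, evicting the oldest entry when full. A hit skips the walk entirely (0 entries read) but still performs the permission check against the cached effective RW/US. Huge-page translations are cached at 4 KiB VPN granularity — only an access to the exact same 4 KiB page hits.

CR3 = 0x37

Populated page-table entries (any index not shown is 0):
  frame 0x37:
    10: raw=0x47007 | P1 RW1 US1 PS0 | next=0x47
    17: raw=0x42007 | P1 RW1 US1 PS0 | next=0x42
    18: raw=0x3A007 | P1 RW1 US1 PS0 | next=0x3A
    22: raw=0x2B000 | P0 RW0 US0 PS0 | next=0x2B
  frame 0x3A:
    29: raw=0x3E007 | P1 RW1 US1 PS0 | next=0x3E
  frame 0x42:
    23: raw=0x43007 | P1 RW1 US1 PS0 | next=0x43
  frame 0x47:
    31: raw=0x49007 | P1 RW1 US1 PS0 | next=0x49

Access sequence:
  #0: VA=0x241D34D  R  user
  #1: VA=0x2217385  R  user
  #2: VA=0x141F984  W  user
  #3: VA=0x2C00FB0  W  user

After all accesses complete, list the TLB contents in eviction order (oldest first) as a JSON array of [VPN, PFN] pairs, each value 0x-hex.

Walk each access:
#0 VA=0x241D34D (r,user):
  [0] read 0x37 idx=18: raw=0x3A007 flags P=1 W=1 U=1 S=0
  [1] read 0x3A idx=29: raw=0x3E007 flags P=1 W=1 U=1 S=0
  ⇒ phys 0x3E34D  [2 reads]
#1 VA=0x2217385 (r,user):
  [0] read 0x37 idx=17: raw=0x42007 flags P=1 W=1 U=1 S=0
  [1] read 0x42 idx=23: raw=0x43007 flags P=1 W=1 U=1 S=0
  ⇒ phys 0x43385  [2 reads]
#2 VA=0x141F984 (w,user):
  [0] read 0x37 idx=10: raw=0x47007 flags P=1 W=1 U=1 S=0
  [1] read 0x47 idx=31: raw=0x49007 flags P=1 W=1 U=1 S=0
  ⇒ phys 0x49984  [2 reads]
#3 VA=0x2C00FB0 (w,user):
  [0] read 0x37 idx=22: raw=0x2B000 flags P=0 W=0 U=0 S=0
  ⇒ fault: PAGE_NOT_PRESENT  — 1 lookups

TLB: [["0x141F", "0x49"]]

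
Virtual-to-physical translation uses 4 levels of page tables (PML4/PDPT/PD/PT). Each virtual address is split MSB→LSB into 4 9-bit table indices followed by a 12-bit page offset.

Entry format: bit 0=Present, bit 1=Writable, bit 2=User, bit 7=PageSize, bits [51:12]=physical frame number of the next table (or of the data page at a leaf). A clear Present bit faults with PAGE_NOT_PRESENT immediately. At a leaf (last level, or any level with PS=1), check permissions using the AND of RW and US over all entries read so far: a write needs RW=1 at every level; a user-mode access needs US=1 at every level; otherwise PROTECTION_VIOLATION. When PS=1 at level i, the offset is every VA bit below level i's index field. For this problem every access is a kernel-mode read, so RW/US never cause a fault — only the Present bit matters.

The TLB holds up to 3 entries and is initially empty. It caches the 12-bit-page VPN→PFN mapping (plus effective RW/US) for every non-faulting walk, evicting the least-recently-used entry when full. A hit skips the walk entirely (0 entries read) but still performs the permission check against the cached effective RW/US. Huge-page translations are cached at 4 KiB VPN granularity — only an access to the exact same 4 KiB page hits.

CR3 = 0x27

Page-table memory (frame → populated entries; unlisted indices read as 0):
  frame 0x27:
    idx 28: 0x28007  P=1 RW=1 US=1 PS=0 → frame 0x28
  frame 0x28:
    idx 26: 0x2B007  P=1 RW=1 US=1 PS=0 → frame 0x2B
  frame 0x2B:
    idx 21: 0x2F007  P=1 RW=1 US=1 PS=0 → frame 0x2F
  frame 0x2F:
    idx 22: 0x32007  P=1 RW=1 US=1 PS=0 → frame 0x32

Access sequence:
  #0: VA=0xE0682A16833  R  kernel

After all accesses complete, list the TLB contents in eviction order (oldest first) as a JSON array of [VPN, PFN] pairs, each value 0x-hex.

Per-access translation:
#0 VA=0xE0682A16833 (r,kernel):
  lvl0: tbl 0x27, slot 28 ⇒ 0x28007 (P1/RW1/US1/PS0)
  lvl1: tbl 0x28, slot 26 ⇒ 0x2B007 (P1/RW1/US1/PS0)
  lvl2: tbl 0x2B, slot 21 ⇒ 0x2F007 (P1/RW1/US1/PS0)
  lvl3: tbl 0x2F, slot 22 ⇒ 0x32007 (P1/RW1/US1/PS0)
  ⇒ phys 0x32833  [4 reads]

TLB: [["0xE0682A16", "0x32"]]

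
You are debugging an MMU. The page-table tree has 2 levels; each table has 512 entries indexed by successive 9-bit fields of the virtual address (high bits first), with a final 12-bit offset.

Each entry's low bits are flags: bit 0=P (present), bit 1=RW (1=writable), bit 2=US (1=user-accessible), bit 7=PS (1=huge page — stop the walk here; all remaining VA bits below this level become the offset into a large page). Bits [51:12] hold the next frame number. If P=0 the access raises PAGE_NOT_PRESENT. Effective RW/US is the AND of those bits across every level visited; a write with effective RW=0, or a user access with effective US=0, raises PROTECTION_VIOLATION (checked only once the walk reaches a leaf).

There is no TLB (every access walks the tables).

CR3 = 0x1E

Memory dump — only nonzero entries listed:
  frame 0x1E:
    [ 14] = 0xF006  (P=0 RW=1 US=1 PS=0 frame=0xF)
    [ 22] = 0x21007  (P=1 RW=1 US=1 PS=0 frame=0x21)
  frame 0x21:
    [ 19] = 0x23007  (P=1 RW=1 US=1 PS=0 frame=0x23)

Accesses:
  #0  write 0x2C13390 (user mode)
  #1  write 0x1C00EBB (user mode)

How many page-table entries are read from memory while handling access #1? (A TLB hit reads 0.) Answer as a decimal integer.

Walk each access:
#0 VA=0x2C13390 (w,user):
  L0: frame=0x1E idx=22 entry=0x21007 [P=1 RW=1 US=1 PS=0]
  L1: frame=0x21 idx=19 entry=0x23007 [P=1 RW=1 US=1 PS=0]
  ⇒ phys 0x23390  [2 reads]
#1 VA=0x1C00EBB (w,user):
  L0: frame=0x1E idx=14 entry=0xF006 [P=0 RW=1 US=1 PS=0]
  → PAGE_NOT_PRESENT  (1 entries read)

Entries read for #1: 1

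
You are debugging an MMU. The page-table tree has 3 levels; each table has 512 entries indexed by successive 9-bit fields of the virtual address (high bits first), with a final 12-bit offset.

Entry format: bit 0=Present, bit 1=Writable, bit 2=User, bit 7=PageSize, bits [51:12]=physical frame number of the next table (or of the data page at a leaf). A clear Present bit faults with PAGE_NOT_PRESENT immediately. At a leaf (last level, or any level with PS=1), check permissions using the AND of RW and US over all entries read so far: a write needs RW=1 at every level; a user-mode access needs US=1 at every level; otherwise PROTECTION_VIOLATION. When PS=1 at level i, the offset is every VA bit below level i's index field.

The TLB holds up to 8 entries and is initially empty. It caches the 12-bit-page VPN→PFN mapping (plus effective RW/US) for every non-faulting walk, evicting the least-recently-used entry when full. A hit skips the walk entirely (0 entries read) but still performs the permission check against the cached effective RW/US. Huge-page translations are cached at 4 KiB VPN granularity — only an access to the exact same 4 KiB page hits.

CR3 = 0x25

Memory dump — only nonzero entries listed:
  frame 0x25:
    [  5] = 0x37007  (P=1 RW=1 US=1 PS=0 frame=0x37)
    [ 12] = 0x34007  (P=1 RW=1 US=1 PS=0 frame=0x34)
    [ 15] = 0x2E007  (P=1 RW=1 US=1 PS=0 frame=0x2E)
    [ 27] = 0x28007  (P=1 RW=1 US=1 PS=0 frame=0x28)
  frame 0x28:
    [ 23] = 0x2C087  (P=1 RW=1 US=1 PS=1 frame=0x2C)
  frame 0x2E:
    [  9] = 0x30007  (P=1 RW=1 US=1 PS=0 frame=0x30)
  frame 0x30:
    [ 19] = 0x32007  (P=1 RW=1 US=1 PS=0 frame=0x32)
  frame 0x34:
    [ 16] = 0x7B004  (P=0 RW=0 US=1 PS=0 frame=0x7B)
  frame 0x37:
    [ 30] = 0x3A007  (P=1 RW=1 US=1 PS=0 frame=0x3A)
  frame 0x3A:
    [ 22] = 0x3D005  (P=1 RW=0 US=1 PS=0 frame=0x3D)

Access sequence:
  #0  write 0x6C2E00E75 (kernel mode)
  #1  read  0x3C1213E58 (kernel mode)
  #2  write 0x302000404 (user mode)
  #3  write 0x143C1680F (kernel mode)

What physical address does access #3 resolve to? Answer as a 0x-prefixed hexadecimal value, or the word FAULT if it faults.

Trace:
#0 VA=0x6C2E00E75 (w,kernel):
  L0: frame=0x25 idx=27 entry=0x28007 [P=1 RW=1 US=1 PS=0]
  L1: frame=0x28 idx=23 entry=0x2C087 [P=1 RW=1 US=1 PS=1]
  → PA=0x2CE75 (huge @L1)  (2 entries read)
#1 VA=0x3C1213E58 (r,kernel):
  L0: frame=0x25 idx=15 entry=0x2E007 [P=1 RW=1 US=1 PS=0]
  L1: frame=0x2E idx=9 entry=0x30007 [P=1 RW=1 US=1 PS=0]
  L2: frame=0x30 idx=19 entry=0x32007 [P=1 RW=1 US=1 PS=0]
  → PA=0x32E58  (3 entries read)
#2 VA=0x302000404 (w,user):
  L0: frame=0x25 idx=12 entry=0x34007 [P=1 RW=1 US=1 PS=0]
  L1: frame=0x34 idx=16 entry=0x7B004 [P=0 RW=0 US=1 PS=0]
  ✗ PAGE_NOT_PRESENT  [2 reads]
#3 VA=0x143C1680F (w,kernel):
  L0: frame=0x25 idx=5 entry=0x37007 [P=1 RW=1 US=1 PS=0]
  L1: frame=0x37 idx=30 entry=0x3A007 [P=1 RW=1 US=1 PS=0]
  L2: frame=0x3A idx=22 entry=0x3D005 [P=1 RW=0 US=1 PS=0]
  ✗ PROTECTION_VIOLATION  [3 reads]

Access #3 PA: FAULT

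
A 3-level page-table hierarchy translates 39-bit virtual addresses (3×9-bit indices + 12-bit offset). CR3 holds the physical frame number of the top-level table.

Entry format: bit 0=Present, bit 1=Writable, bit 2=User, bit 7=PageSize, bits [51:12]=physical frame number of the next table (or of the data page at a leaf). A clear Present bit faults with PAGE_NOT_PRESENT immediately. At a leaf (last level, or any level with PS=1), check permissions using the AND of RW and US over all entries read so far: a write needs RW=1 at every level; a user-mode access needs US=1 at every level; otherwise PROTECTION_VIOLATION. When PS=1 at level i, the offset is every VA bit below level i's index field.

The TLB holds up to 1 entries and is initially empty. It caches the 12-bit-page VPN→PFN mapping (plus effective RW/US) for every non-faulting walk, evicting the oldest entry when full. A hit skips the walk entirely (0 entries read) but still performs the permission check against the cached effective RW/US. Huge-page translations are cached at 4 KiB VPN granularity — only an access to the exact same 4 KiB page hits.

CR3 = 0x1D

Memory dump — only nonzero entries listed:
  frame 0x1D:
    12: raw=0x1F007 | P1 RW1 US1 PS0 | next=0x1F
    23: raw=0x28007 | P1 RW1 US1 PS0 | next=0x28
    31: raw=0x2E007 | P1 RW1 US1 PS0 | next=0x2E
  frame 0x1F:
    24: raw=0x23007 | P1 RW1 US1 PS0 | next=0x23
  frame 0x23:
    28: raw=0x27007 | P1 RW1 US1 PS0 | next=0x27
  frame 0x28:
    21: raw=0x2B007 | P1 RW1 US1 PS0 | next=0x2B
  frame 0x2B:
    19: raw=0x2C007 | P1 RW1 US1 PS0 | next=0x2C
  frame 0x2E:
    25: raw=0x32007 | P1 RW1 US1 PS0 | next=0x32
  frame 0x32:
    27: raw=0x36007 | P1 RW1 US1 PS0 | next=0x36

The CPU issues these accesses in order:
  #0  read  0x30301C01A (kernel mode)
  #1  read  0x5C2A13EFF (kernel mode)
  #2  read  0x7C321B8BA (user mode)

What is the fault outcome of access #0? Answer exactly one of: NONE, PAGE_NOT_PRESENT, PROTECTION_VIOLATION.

Walk each access:
#0 VA=0x30301C01A (r,kernel):
  lvl0: tbl 0x1D, slot 12 ⇒ 0x1F007 (P1/RW1/US1/PS0)
  lvl1: tbl 0x1F, slot 24 ⇒ 0x23007 (P1/RW1/US1/PS0)
  lvl2: tbl 0x23, slot 28 ⇒ 0x27007 (P1/RW1/US1/PS0)
  ✓ 0x2701A  — 3 lookups
#1 VA=0x5C2A13EFF (r,kernel):
  lvl0: tbl 0x1D, slot 23 ⇒ 0x28007 (P1/RW1/US1/PS0)
  lvl1: tbl 0x28, slot 21 ⇒ 0x2B007 (P1/RW1/US1/PS0)
  lvl2: tbl 0x2B, slot 19 ⇒ 0x2C007 (P1/RW1/US1/PS0)
  ✓ 0x2CEFF  — 3 lookups
#2 VA=0x7C321B8BA (r,user):
  lvl0: tbl 0x1D, slot 31 ⇒ 0x2E007 (P1/RW1/US1/PS0)
  lvl1: tbl 0x2E, slot 25 ⇒ 0x32007 (P1/RW1/US1/PS0)
  lvl2: tbl 0x32, slot 27 ⇒ 0x36007 (P1/RW1/US1/PS0)
  ✓ 0x368BA  — 3 lookups

Access #0 fault: NONE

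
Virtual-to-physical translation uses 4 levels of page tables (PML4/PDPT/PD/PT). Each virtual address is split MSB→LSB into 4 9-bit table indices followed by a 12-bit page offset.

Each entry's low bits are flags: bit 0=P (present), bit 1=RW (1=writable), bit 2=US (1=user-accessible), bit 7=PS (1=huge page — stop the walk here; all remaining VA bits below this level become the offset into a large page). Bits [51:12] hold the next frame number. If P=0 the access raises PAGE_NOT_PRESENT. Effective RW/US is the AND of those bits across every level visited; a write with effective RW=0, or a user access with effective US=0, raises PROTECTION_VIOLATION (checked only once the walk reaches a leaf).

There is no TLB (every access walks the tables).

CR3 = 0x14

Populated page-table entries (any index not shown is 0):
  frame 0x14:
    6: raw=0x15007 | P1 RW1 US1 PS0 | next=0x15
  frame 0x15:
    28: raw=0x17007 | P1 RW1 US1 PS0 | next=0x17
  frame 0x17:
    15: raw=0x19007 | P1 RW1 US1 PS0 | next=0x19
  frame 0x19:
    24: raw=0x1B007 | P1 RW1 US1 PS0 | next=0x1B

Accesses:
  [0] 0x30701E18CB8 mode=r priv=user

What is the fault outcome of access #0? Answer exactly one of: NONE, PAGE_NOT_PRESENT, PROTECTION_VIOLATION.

Walk each access:
#0 VA=0x30701E18CB8 (r,user):
  L0 @0x14[6] → 0x15007  P=1,RW=1,US=1,PS=0
  L1 @0x15[28] → 0x17007  P=1,RW=1,US=1,PS=0
  L2 @0x17[15] → 0x19007  P=1,RW=1,US=1,PS=0
  L3 @0x19[24] → 0x1B007  P=1,RW=1,US=1,PS=0
  → PA=0x1BCB8  (4 entries read)

Access #0 fault: NONE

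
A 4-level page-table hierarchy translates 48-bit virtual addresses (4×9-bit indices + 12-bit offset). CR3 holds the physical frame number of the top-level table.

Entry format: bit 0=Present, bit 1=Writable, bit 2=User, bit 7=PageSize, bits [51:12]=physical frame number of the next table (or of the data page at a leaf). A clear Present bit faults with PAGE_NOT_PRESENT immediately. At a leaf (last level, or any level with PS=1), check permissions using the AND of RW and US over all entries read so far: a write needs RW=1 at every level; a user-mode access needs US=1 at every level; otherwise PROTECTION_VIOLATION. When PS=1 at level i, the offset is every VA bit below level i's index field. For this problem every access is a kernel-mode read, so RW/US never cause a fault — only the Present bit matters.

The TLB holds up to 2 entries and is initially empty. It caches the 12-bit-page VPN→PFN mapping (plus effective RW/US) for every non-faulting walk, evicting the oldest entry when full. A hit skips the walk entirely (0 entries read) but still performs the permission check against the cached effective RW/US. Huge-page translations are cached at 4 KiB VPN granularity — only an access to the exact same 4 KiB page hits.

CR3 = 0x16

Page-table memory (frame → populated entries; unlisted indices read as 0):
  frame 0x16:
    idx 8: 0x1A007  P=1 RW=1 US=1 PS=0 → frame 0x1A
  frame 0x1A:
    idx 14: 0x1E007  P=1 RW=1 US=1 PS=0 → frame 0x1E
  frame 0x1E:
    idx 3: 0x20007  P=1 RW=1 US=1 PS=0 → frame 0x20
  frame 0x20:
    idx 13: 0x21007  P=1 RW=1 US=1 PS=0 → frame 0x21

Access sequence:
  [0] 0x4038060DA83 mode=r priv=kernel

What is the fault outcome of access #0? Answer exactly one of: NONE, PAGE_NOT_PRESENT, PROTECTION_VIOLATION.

Walk each access:
#0 VA=0x4038060DA83 (r,kernel):
  L0: frame=0x16 idx=8 entry=0x1A007 [P=1 RW=1 US=1 PS=0]
  L1: frame=0x1A idx=14 entry=0x1E007 [P=1 RW=1 US=1 PS=0]
  L2: frame=0x1E idx=3 entry=0x20007 [P=1 RW=1 US=1 PS=0]
  L3: frame=0x20 idx=13 entry=0x21007 [P=1 RW=1 US=1 PS=0]
  ✓ 0x21A83  — 4 lookups

Access #0 fault: NONE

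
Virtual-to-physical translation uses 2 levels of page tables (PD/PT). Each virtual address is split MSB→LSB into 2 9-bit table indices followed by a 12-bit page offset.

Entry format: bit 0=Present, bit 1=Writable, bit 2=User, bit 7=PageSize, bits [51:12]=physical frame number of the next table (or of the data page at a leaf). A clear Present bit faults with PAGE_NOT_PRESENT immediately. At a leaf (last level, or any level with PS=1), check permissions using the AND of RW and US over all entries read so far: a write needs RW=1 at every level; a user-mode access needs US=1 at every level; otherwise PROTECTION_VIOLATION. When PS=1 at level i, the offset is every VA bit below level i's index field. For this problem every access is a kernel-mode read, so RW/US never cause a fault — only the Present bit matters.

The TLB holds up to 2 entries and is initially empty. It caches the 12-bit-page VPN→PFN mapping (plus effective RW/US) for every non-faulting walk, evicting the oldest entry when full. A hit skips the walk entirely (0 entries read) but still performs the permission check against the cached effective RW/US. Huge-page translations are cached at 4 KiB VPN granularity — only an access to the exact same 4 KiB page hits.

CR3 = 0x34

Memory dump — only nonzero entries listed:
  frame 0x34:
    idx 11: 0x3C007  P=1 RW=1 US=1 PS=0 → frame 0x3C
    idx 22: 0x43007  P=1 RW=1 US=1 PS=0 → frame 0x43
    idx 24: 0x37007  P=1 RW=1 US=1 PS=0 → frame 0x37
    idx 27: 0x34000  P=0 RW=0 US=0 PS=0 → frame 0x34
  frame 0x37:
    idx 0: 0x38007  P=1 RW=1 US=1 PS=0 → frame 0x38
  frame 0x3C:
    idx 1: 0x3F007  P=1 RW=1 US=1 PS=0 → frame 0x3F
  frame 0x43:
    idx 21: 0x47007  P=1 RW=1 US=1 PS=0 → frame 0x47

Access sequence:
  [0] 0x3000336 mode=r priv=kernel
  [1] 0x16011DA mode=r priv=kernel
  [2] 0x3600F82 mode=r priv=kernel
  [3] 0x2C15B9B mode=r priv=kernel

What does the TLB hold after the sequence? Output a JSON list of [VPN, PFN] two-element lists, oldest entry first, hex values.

Walk each access:
#0 VA=0x3000336 (r,kernel):
  lvl0: tbl 0x34, slot 24 ⇒ 0x37007 (P1/RW1/US1/PS0)
  lvl1: tbl 0x37, slot 0 ⇒ 0x38007 (P1/RW1/US1/PS0)
  ✓ 0x38336  — 2 lookups
#1 VA=0x16011DA (r,kernel):
  lvl0: tbl 0x34, slot 11 ⇒ 0x3C007 (P1/RW1/US1/PS0)
  lvl1: tbl 0x3C, slot 1 ⇒ 0x3F007 (P1/RW1/US1/PS0)
  ✓ 0x3F1DA  — 2 lookups
#2 VA=0x3600F82 (r,kernel):
  lvl0: tbl 0x34, slot 27 ⇒ 0x34000 (P0/RW0/US0/PS0)
  ⇒ fault: PAGE_NOT_PRESENT  — 1 lookups
#3 VA=0x2C15B9B (r,kernel):
  lvl0: tbl 0x34, slot 22 ⇒ 0x43007 (P1/RW1/US1/PS0)
  lvl1: tbl 0x43, slot 21 ⇒ 0x47007 (P1/RW1/US1/PS0)
  ✓ 0x47B9B  — 2 lookups

TLB: [["0x1601", "0x3F"], ["0x2C15", "0x47"]]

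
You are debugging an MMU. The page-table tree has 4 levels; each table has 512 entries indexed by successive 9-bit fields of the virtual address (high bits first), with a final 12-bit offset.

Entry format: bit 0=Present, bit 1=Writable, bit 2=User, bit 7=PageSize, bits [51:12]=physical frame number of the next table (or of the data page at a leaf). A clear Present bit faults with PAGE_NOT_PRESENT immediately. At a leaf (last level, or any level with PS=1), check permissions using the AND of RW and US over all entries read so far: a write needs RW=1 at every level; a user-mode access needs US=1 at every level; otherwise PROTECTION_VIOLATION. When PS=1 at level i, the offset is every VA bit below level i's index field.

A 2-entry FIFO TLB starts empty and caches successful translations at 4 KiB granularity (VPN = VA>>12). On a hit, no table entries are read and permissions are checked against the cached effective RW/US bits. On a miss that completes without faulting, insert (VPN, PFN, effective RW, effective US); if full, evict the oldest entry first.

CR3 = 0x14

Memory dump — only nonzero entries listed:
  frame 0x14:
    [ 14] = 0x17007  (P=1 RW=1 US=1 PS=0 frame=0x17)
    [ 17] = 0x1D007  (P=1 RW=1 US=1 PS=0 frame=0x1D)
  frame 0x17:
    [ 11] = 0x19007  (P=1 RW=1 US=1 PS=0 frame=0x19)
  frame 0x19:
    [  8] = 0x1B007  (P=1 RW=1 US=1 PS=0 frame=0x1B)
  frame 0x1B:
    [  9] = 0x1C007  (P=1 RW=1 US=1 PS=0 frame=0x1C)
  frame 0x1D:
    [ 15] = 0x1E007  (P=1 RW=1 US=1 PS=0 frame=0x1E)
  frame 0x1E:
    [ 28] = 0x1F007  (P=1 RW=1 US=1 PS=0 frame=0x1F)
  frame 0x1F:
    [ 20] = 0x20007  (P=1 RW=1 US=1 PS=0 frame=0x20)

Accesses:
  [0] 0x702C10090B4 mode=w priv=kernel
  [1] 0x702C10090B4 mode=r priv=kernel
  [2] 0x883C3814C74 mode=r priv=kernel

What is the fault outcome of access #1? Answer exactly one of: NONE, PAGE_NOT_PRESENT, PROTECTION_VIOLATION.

Trace:
#0 VA=0x702C10090B4 (w,kernel):
  [0] read 0x14 idx=14: raw=0x17007 flags P=1 W=1 U=1 S=0
  [1] read 0x17 idx=11: raw=0x19007 flags P=1 W=1 U=1 S=0
  [2] read 0x19 idx=8: raw=0x1B007 flags P=1 W=1 U=1 S=0
  [3] read 0x1B idx=9: raw=0x1C007 flags P=1 W=1 U=1 S=0
  ✓ 0x1C0B4  — 4 lookups
#1 VA=0x702C10090B4 (r,kernel):
  TLB hit vpn=0x702C1009 → PA=0x1C0B4
#2 VA=0x883C3814C74 (r,kernel):
  [0] read 0x14 idx=17: raw=0x1D007 flags P=1 W=1 U=1 S=0
  [1] read 0x1D idx=15: raw=0x1E007 flags P=1 W=1 U=1 S=0
  [2] read 0x1E idx=28: raw=0x1F007 flags P=1 W=1 U=1 S=0
  [3] read 0x1F idx=20: raw=0x20007 flags P=1 W=1 U=1 S=0
  ✓ 0x20C74  — 4 lookups

Access #1 fault: NONE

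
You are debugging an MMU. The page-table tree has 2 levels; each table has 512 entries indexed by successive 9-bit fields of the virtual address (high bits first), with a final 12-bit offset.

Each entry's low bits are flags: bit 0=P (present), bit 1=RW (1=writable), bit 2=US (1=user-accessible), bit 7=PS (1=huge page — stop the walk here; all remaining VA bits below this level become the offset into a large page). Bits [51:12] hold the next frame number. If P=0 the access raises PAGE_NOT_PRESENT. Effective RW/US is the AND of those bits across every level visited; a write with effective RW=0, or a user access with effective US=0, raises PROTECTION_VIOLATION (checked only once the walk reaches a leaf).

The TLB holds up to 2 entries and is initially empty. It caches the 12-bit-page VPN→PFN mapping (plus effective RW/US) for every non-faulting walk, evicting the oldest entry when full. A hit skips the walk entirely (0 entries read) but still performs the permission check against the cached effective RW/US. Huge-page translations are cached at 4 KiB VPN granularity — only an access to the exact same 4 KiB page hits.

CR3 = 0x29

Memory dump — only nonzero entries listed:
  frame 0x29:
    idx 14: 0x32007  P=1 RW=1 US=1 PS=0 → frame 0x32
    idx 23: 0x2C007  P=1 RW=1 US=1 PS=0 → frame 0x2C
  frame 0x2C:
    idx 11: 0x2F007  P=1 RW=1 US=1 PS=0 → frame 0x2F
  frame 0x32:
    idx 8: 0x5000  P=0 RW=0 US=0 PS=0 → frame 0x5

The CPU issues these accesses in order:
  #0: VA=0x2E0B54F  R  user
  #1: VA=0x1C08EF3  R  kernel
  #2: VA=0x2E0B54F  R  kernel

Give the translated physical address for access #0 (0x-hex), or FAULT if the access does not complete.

Trace:
#0 VA=0x2E0B54F (r,user):
  L0: frame=0x29 idx=23 entry=0x2C007 [P=1 RW=1 US=1 PS=0]
  L1: frame=0x2C idx=11 entry=0x2F007 [P=1 RW=1 US=1 PS=0]
  ✓ 0x2F54F  — 2 lookups
#1 VA=0x1C08EF3 (r,kernel):
  L0: frame=0x29 idx=14 entry=0x32007 [P=1 RW=1 US=1 PS=0]
  L1: frame=0x32 idx=8 entry=0x5000 [P=0 RW=0 US=0 PS=0]
  ⇒ fault: PAGE_NOT_PRESENT  — 2 lookups
#2 VA=0x2E0B54F (r,kernel):
  TLB hit vpn=0x2E0B → PA=0x2F54F

Access #0 PA: 0x2F54F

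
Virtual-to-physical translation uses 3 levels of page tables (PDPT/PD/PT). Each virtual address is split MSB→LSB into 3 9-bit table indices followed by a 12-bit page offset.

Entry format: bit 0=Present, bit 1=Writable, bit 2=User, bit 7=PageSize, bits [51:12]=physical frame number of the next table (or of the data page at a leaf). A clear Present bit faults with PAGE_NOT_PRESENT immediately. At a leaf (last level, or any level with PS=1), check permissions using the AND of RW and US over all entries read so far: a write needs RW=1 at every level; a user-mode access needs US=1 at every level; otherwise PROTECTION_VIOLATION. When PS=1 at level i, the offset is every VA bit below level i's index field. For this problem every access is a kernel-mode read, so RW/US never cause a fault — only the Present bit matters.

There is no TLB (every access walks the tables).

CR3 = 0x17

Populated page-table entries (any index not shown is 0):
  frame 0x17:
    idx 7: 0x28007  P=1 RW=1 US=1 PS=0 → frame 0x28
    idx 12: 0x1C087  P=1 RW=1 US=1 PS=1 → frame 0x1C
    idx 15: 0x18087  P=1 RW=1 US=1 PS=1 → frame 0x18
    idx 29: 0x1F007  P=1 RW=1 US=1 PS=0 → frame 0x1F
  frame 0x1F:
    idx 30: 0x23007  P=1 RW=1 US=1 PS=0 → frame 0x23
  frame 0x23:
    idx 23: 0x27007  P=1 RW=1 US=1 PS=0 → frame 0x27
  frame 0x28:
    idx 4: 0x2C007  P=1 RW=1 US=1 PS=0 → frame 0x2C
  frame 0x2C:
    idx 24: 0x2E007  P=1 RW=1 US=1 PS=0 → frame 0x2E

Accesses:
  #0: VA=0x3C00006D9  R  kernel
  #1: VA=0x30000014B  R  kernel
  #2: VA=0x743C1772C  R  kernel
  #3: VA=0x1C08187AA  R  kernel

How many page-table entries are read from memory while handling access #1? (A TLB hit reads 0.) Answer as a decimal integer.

Trace:
#0 VA=0x3C00006D9 (r,kernel):
  L0 @0x17[15] → 0x18087  P=1,RW=1,US=1,PS=1
  → PA=0x186D9 (huge @L0)  (1 entries read)
#1 VA=0x30000014B (r,kernel):
  L0 @0x17[12] → 0x1C087  P=1,RW=1,US=1,PS=1
  → PA=0x1C14B (huge @L0)  (1 entries read)
#2 VA=0x743C1772C (r,kernel):
  L0 @0x17[29] → 0x1F007  P=1,RW=1,US=1,PS=0
  L1 @0x1F[30] → 0x23007  P=1,RW=1,US=1,PS=0
  L2 @0x23[23] → 0x27007  P=1,RW=1,US=1,PS=0
  → PA=0x2772C  (3 entries read)
#3 VA=0x1C08187AA (r,kernel):
  L0 @0x17[7] → 0x28007  P=1,RW=1,US=1,PS=0
  L1 @0x28[4] → 0x2C007  P=1,RW=1,US=1,PS=0
  L2 @0x2C[24] → 0x2E007  P=1,RW=1,US=1,PS=0
  → PA=0x2E7AA  (3 entries read)

Entries read for #1: 1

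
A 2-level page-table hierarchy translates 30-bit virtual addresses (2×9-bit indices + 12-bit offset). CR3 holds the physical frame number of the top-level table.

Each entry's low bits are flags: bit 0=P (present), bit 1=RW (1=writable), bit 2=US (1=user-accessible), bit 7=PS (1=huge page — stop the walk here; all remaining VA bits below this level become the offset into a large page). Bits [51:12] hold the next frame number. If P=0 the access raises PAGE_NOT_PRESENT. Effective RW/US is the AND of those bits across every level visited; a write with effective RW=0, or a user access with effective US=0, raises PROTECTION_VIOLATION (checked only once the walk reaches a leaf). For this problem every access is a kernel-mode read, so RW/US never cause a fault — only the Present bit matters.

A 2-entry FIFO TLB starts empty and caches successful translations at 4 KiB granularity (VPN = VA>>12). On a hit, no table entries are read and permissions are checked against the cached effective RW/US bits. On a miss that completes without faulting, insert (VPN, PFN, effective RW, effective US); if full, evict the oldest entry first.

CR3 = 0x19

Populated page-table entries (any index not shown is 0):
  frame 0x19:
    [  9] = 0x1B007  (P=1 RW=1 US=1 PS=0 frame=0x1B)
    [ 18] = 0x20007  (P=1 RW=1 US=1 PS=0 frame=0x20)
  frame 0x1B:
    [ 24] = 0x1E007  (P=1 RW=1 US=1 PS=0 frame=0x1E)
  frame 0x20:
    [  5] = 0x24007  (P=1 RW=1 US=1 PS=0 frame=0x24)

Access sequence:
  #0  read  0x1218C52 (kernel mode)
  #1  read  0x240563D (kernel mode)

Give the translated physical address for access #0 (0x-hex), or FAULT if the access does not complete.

Walk each access:
#0 VA=0x1218C52 (r,kernel):
  [0] read 0x19 idx=9: raw=0x1B007 flags P=1 W=1 U=1 S=0
  [1] read 0x1B idx=24: raw=0x1E007 flags P=1 W=1 U=1 S=0
  → PA=0x1EC52  (2 entries read)
#1 VA=0x240563D (r,kernel):
  [0] read 0x19 idx=18: raw=0x20007 flags P=1 W=1 U=1 S=0
  [1] read 0x20 idx=5: raw=0x24007 flags P=1 W=1 U=1 S=0
  → PA=0x2463D  (2 entries read)

Access #0 PA: 0x1EC52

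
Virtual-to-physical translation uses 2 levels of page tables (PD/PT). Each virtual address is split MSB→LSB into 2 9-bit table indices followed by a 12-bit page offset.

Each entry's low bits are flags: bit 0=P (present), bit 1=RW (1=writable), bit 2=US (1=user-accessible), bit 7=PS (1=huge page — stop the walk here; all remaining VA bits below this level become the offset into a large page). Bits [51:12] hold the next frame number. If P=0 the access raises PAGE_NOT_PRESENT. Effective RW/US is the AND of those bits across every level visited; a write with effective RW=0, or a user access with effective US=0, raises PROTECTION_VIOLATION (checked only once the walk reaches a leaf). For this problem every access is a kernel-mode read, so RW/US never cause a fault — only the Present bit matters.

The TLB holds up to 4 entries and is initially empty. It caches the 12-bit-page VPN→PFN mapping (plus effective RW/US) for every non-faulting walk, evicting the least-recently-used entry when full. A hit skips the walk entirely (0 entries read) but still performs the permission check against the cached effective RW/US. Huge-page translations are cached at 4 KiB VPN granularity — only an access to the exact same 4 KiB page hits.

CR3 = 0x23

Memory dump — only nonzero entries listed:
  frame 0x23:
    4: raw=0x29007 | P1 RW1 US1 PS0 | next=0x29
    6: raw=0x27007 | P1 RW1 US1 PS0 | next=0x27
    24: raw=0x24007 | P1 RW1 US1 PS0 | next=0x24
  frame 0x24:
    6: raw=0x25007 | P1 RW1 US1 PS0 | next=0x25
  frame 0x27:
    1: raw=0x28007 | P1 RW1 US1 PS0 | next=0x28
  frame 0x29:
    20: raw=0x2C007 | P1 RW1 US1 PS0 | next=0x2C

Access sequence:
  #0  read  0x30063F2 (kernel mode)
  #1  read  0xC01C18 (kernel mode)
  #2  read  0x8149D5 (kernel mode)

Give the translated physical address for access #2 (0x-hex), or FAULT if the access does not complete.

Trace:
#0 VA=0x30063F2 (r,kernel):
  L0 @0x23[24] → 0x24007  P=1,RW=1,US=1,PS=0
  L1 @0x24[6] → 0x25007  P=1,RW=1,US=1,PS=0
  ⇒ phys 0x253F2  [2 reads]
#1 VA=0xC01C18 (r,kernel):
  L0 @0x23[6] → 0x27007  P=1,RW=1,US=1,PS=0
  L1 @0x27[1] → 0x28007  P=1,RW=1,US=1,PS=0
  ⇒ phys 0x28C18  [2 reads]
#2 VA=0x8149D5 (r,kernel):
  L0 @0x23[4] → 0x29007  P=1,RW=1,US=1,PS=0
  L1 @0x29[20] → 0x2C007  P=1,RW=1,US=1,PS=0
  ⇒ phys 0x2C9D5  [2 reads]

Access #2 PA: 0x2C9D5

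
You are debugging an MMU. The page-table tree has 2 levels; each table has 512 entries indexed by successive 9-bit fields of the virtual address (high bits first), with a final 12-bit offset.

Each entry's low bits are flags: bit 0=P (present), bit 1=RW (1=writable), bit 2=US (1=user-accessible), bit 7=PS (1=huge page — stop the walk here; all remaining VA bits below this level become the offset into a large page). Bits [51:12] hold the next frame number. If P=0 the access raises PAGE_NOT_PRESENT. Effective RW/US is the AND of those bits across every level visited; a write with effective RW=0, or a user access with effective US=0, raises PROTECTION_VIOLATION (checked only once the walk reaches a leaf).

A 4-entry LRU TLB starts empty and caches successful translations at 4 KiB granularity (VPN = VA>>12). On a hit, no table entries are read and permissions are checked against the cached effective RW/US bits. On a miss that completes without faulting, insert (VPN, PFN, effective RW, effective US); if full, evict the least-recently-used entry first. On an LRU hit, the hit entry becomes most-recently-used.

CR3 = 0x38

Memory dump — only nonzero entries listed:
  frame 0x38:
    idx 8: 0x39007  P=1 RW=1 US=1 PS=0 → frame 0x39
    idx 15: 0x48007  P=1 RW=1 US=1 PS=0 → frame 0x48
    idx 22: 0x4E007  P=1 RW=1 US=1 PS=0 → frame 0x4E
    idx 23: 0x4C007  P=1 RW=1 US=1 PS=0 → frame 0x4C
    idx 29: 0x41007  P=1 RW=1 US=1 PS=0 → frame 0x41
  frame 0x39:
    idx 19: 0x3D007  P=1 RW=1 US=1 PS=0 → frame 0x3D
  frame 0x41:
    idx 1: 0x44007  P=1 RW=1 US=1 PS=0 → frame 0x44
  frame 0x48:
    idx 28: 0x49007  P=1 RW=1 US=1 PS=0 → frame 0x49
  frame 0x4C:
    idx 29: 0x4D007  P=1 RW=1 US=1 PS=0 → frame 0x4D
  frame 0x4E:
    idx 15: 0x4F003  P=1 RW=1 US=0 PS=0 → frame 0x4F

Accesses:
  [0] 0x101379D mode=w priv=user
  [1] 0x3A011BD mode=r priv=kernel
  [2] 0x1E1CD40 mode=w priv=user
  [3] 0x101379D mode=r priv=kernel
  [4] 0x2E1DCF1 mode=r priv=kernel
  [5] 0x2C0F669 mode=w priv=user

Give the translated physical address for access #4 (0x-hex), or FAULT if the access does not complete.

Walk each access:
#0 VA=0x101379D (w,user):
  L0: frame=0x38 idx=8 entry=0x39007 [P=1 RW=1 US=1 PS=0]
  L1: frame=0x39 idx=19 entry=0x3D007 [P=1 RW=1 US=1 PS=0]
  → PA=0x3D79D  (2 entries read)
#1 VA=0x3A011BD (r,kernel):
  L0: frame=0x38 idx=29 entry=0x41007 [P=1 RW=1 US=1 PS=0]
  L1: frame=0x41 idx=1 entry=0x44007 [P=1 RW=1 US=1 PS=0]
  → PA=0x441BD  (2 entries read)
#2 VA=0x1E1CD40 (w,user):
  L0: frame=0x38 idx=15 entry=0x48007 [P=1 RW=1 US=1 PS=0]
  L1: frame=0x48 idx=28 entry=0x49007 [P=1 RW=1 US=1 PS=0]
  → PA=0x49D40  (2 entries read)
#3 VA=0x101379D (r,kernel):
  TLB hit vpn=0x1013 → PA=0x3D79D
#4 VA=0x2E1DCF1 (r,kernel):
  L0: frame=0x38 idx=23 entry=0x4C007 [P=1 RW=1 US=1 PS=0]
  L1: frame=0x4C idx=29 entry=0x4D007 [P=1 RW=1 US=1 PS=0]
  → PA=0x4DCF1  (2 entries read)
#5 VA=0x2C0F669 (w,user):
  L0: frame=0x38 idx=22 entry=0x4E007 [P=1 RW=1 US=1 PS=0]
  L1: frame=0x4E idx=15 entry=0x4F003 [P=1 RW=1 US=0 PS=0]
  ⇒ fault: PROTECTION_VIOLATION  — 2 lookups

Access #4 PA: 0x4DCF1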